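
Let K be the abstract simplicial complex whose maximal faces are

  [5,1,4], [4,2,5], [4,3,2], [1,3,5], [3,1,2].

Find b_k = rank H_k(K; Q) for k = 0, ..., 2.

b_0 = 1, b_1 = 1, b_2 = 0.

Order the vertices as 1 < 2 < 3 < 4 < 5. Listing each simplex with vertices in this order, K has dimension 2 with simplices:

  0-simplices (5): [1], [2], [3], [4], [5]
  1-simplices (10): [1,2], [1,3], [1,4], [1,5], [2,3], [2,4], [2,5], [3,4], [3,5], [4,5]
  2-simplices (5): [1,2,3], [1,3,5], [1,4,5], [2,3,4], [2,4,5]

giving chain groups C_0 ≅ Z^5, C_1 ≅ Z^10, C_2 ≅ Z^5.

∂_1: C_1 → C_0 maps an edge to its endpoints' difference, ∂[p,q] = q − p. For instance
  ∂[1,3] = [3] − [1].
The 5×10 boundary matrix has rank 4 and Smith normal form diag(1,1,1,1).

The boundary map ∂_2: C_2 → C_1 sends each 2-simplex [p,q,r] to [q,r] − [p,r] + [p,q]. For instance
  ∂[1,2,3] = [2,3] − [1,3] + [1,2],
  ∂[2,4,5] = [4,5] − [2,5] + [2,4].
This gives a 10×5 integer matrix of rank 5; reducing to Smith normal form yields diagonal entries (1,1,1,1,1).

From H_k ≅ ker(∂_k) / im(∂_{k+1}) we obtain:

  H_0: rank C_0 − rank ∂_1 = 5 − 4 = 1, and the invariant factors of ∂_1 are all 1, so H_0 = Z.
  H_1: rank ker ∂_1 − rank ∂_2 = (10 − 4) − 5 = 1, and the invariant factors of ∂_2 are all 1, so H_1 = Z.
  H_2: rank ker ∂_2 − rank ∂_3 = (5 − 5) − 0 = 0, and there is no ∂_3, so H_2 = 0.

Hence the Betti numbers are b_0 = 1, b_1 = 1, b_2 = 0.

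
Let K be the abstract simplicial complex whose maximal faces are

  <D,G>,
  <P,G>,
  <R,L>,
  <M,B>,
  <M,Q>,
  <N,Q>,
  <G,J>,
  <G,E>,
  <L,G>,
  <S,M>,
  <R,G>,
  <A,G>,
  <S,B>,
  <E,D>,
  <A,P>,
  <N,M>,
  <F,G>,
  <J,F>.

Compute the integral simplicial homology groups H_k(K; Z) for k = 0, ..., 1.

We work with the vertex ordering A < B < D < E < F < G < J < L < M < N < P < Q < R < S. The simplices of K, each written with vertices in increasing order, are:

  0-simplices (14): A, B, D, E, F, G, J, L, M, N, P, Q, R, S
  1-simplices (18): AG, AP, BM, BS, DE, DG, EG, FG, FJ, GJ, GL, GP, GR, LR, MN, MQ, MS, NQ

giving chain groups C_0 ≅ Z^14, C_1 ≅ Z^18.

∂_1: C_1 → C_0 sends each edge [p,q] (with p < q) to q − p. For instance
  ∂GJ = J − G.
As a 14×18 matrix over Z this has rank 12, with invariant factors (1,1,1,1,1,1,1,1,1,1,1,1).

Now H_k = ker ∂_k / im ∂_{k+1}, so:

  H_0: rank C_0 − rank ∂_1 = 14 − 12 = 2, and the invariant factors of ∂_1 are all 1, so H_0 ≅ Z^2.
  H_1: rank ker ∂_1 − rank ∂_2 = (18 − 12) − 0 = 6, and there is no ∂_2, so H_1 ≅ Z^6.

H_0 = Z^2,  H_1 = Z^6.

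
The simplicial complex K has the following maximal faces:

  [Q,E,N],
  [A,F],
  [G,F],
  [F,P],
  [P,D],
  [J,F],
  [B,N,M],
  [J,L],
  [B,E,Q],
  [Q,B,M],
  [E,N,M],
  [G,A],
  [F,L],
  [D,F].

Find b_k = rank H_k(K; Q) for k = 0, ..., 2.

b_0 = 2, b_1 = 4, b_2 = 0.

Fix the vertex order A < B < D < E < F < G < J < L < M < N < P < Q and write every simplex with vertices in increasing order. Then dim K = 2 and the simplices of K are:

  0-simplices (12): A, B, D, E, F, G, J, L, M, N, P, Q
  1-simplices (19): AF, AG, BE, BM, BN, BQ, DF, DP, EM, EN, EQ, FG, FJ, FL, FP, JL, MN, MQ, NQ
  2-simplices (5): BEQ, BMN, BMQ, EMN, ENQ

Hence C_0 ≅ Z^12, C_1 ≅ Z^19, C_2 ≅ Z^5.

Boundary ∂_1: C_1 → C_0 sends each edge [p,q] (with p < q) to q − p.
The 12×19 boundary matrix has rank 10 and Smith normal form diag(1,1,1,1,1,1,1,1,1,1).

The boundary map ∂_2: C_2 → C_1 maps a triangle to the signed sum of its edges. For instance
  ∂BMN = MN − BN + BM,
  ∂BMQ = MQ − BQ + BM.
The 19×5 boundary matrix has rank 5 and Smith normal form diag(1,1,1,1,1).

Computing H_k = (kernel of ∂_k) / (image of ∂_{k+1}):

  H_0: rank C_0 − rank ∂_1 = 12 − 10 = 2, and the invariant factors of ∂_1 are all 1, so H_0 = Z^2.
  H_1: rank ker ∂_1 − rank ∂_2 = (19 − 10) − 5 = 4, and the invariant factors of ∂_2 are all 1, so H_1 = Z^4.
  H_2: rank ker ∂_2 − rank ∂_3 = (5 − 5) − 0 = 0, and there is no ∂_3, so H_2 = 0.

As a check, the Euler characteristic is 12 − 19 + 5 = -2, which agrees with 2 − 4 + 0 = -2.

Hence the Betti numbers are b_0 = 2, b_1 = 4, b_2 = 0.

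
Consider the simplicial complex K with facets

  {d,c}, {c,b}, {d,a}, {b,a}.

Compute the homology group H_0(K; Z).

K has 4 vertices, 4 edges.
rank ∂_0 = 0, rank ∂_1 = 3 ⇒ b_0 = 4 − 0 − 3 = 1; all invariant factors of ∂_1 are 1 so no torsion. So H_0 ≅ Z.

H_0 = Z.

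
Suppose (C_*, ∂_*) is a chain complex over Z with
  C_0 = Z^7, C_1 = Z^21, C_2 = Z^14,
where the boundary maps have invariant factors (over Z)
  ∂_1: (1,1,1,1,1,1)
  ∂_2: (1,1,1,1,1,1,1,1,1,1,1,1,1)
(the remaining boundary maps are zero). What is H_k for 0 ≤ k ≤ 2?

H_0: b_0 = 7 − 0 − 6 = 1; torsion from ∂_1 factors > 1: none. So H_0 = Z.
H_1: b_1 = 21 − 6 − 13 = 2; torsion from ∂_2 factors > 1: none. So H_1 = Z^2.
H_2: b_2 = 14 − 13 − 0 = 1; torsion from ∂_3 factors > 1: none. So H_2 = Z.

H_0 = Z,  H_1 = Z^2,  H_2 = Z.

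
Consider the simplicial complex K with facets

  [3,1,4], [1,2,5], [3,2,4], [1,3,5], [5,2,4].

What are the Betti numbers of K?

We work with the vertex ordering 1 < 2 < 3 < 4 < 5. The simplices of K, each written with vertices in increasing order, are:

  0-simplices (5): [1], [2], [3], [4], [5]
  1-simplices (10): [1,2], [1,3], [1,4], [1,5], [2,3], [2,4], [2,5], [3,4], [3,5], [4,5]
  2-simplices (5): [1,2,5], [1,3,4], [1,3,5], [2,3,4], [2,4,5]

giving chain groups C_0 ≅ Z^5, C_1 ≅ Z^10, C_2 ≅ Z^5.

The boundary map ∂_1: C_1 → C_0 maps an edge to its endpoints' difference, ∂[p,q] = q − p. For instance
  ∂[2,3] = [3] − [2].
As a 5×10 matrix over Z this has rank 4, with invariant factors (1,1,1,1).

The boundary map ∂_2: C_2 → C_1 acts by ∂[p,q,r] = [q,r] − [p,r] + [p,q]. For instance
  ∂[2,4,5] = [4,5] − [2,5] + [2,4],
  ∂[2,3,4] = [3,4] − [2,4] + [2,3].
The 10×5 boundary matrix has rank 5 and Smith normal form diag(1,1,1,1,1).

Now H_k = ker ∂_k / im ∂_{k+1}, so:

  H_0: rank C_0 − rank ∂_1 = 5 − 4 = 1, and the invariant factors of ∂_1 are all 1, so H_0 ≅ Z.
  H_1: rank ker ∂_1 − rank ∂_2 = (10 − 4) − 5 = 1, and the invariant factors of ∂_2 are all 1, so H_1 ≅ Z.
  H_2: rank ker ∂_2 − rank ∂_3 = (5 − 5) − 0 = 0, and there is no ∂_3, so H_2 ≅ 0.

As a check, the Euler characteristic is 5 − 10 + 5 = 0, which agrees with 1 − 1 + 0 = 0.
(K is a triangulation of the Möbius band.)

Hence the Betti numbers are b_0 = 1, b_1 = 1, b_2 = 0.

b_0 = 1, b_1 = 1, b_2 = 0.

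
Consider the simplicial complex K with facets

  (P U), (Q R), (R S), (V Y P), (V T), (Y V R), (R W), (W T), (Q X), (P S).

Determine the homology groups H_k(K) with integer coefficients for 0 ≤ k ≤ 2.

H_0 = Z,  H_1 = Z^2,  H_2 = 0.

K has 10 vertices, 13 edges, 2 triangles.
rank ∂_0 = 0, rank ∂_1 = 9 ⇒ b_0 = 10 − 0 − 9 = 1; all invariant factors of ∂_1 are 1 so no torsion. So H_0 ≅ Z.
rank ∂_1 = 9, rank ∂_2 = 2 ⇒ b_1 = 13 − 9 − 2 = 2; all invariant factors of ∂_2 are 1 so no torsion. So H_1 ≅ Z^2.
rank ∂_2 = 2, rank ∂_3 = 0 ⇒ b_2 = 2 − 2 − 0 = 0. So H_2 ≅ 0.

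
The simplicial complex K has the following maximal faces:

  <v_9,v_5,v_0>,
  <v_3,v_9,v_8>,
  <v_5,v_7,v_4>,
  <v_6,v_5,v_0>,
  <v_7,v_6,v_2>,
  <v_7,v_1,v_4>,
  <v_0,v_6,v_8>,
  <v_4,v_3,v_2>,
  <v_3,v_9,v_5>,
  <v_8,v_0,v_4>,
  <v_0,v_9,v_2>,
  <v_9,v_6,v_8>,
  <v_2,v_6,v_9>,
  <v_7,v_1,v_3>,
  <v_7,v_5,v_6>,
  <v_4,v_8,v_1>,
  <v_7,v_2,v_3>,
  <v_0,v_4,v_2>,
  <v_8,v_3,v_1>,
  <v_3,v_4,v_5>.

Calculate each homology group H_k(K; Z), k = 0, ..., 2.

H_0 = Z,  H_1 = Z ⊕ Z/2,  H_2 = 0.

Fix the vertex order v_0 < v_1 < v_2 < v_3 < v_4 < v_5 < v_6 < v_7 < v_8 < v_9 and write every simplex with vertices in increasing order. Then dim K = 2 and the simplices of K are:

  0-simplices (10): [v_0], [v_1], [v_2], [v_3], [v_4], [v_5], [v_6], [v_7], [v_8], [v_9]
  1-simplices (30): (30 of them)
  2-simplices (20): (20 of them)

giving chain groups C_0 ≅ Z^10, C_1 ≅ Z^30, C_2 ≅ Z^20.

∂_1: C_1 → C_0 sends each edge [p,q] (with p < q) to q − p. For instance
  ∂[v_5,v_6] = [v_6] − [v_5].
As a 10×30 matrix over Z this has rank 9, with invariant factors (1,1,1,1,1,1,1,1,1).

Boundary ∂_2: C_2 → C_1 sends each 2-simplex [p,q,r] to [q,r] − [p,r] + [p,q]. For instance
  ∂[v_0,v_5,v_9] = [v_5,v_9] − [v_0,v_9] + [v_0,v_5],
  ∂[v_1,v_3,v_8] = [v_3,v_8] − [v_1,v_8] + [v_1,v_3].
The 30×20 boundary matrix has rank 20 and Smith normal form diag(1,1,1,1,1,1,1,1,1,1,1,1,1,1,1,1,1,1,1,2).

Now H_k = ker ∂_k / im ∂_{k+1}, so:

  H_0: rank C_0 − rank ∂_1 = 10 − 9 = 1, and the invariant factors of ∂_1 are all 1, so H_0 ≅ Z.
  H_1: rank ker ∂_1 − rank ∂_2 = (30 − 9) − 20 = 1, and ∂_2 has invariant factor 2 > 1, so H_1 ≅ Z ⊕ Z/2.
  H_2: rank ker ∂_2 − rank ∂_3 = (20 − 20) − 0 = 0, and there is no ∂_3, so H_2 ≅ 0.

(K is a triangulation of the Klein bottle.)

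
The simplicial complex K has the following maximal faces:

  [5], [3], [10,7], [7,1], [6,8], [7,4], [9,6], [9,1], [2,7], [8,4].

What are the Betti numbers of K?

Order the vertices as 1 < 2 < 3 < 4 < 5 < 6 < 7 < 8 < 9 < 10. Listing each simplex with vertices in this order, K has dimension 1 with simplices:

  0-simplices (10): [1], [2], [3], [4], [5], [6], [7], [8], [9], [10]
  1-simplices (8): [1,7], [1,9], [2,7], [4,7], [4,8], [6,8], [6,9], [7,10]

Hence C_0 ≅ Z^10, C_1 ≅ Z^8.

Boundary ∂_1: C_1 → C_0 is given by ∂[p,q] = [q] − [p].
As a 10×8 matrix over Z this has rank 7, with invariant factors (1,1,1,1,1,1,1).

Reading off H_k = ker ∂_k / im ∂_{k+1}:

  H_0: rank C_0 − rank ∂_1 = 10 − 7 = 3, and the invariant factors of ∂_1 are all 1, so H_0 = Z^3.
  H_1: rank ker ∂_1 − rank ∂_2 = (8 − 7) − 0 = 1, and there is no ∂_2, so H_1 = Z.

As a check, the Euler characteristic is 10 − 8 = 2, which agrees with 3 − 1 = 2.

Hence the Betti numbers are b_0 = 3, b_1 = 1.

b_0 = 3, b_1 = 1.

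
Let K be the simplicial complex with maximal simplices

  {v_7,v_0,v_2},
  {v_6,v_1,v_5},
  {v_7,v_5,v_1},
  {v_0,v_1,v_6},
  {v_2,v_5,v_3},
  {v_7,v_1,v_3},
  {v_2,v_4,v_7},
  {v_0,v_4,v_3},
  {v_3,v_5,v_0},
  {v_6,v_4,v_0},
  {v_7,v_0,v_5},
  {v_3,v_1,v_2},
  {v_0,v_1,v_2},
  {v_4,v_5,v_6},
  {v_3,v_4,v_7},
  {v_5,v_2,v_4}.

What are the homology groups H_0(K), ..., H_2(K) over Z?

H_0 ≅ Z,  H_1 ≅ Z^2,  H_2 ≅ Z.

Take the total order v_0 < v_1 < v_2 < v_3 < v_4 < v_5 < v_6 < v_7 on the vertex set. Then K (dimension 2) consists of the simplices:

  0-simplices (8): [v_0], [v_1], [v_2], [v_3], [v_4], [v_5], [v_6], [v_7]
  1-simplices (24): (24 of them)
  2-simplices (16): (16 of them)

giving chain groups C_0 ≅ Z^8, C_1 ≅ Z^24, C_2 ≅ Z^16.

Boundary ∂_1: C_1 → C_0 maps an edge to its endpoints' difference, ∂[p,q] = q − p. For instance
  ∂[v_2,v_7] = [v_7] − [v_2].
The resulting 8×24 matrix has rank 7, and its Smith normal form has invariant factors (1,1,1,1,1,1,1).

∂_2: C_2 → C_1 sends each 2-simplex [p,q,r] to [q,r] − [p,r] + [p,q]. For instance
  ∂[v_0,v_1,v_6] = [v_1,v_6] − [v_0,v_6] + [v_0,v_1],
  ∂[v_1,v_5,v_7] = [v_5,v_7] − [v_1,v_7] + [v_1,v_5].
As a 24×16 matrix over Z this has rank 15, with invariant factors (1,1,1,1,1,1,1,1,1,1,1,1,1,1,1).

From H_k ≅ ker(∂_k) / im(∂_{k+1}) we obtain:

  H_0: rank C_0 − rank ∂_1 = 8 − 7 = 1, and the invariant factors of ∂_1 are all 1, so H_0 = Z.
  H_1: rank ker ∂_1 − rank ∂_2 = (24 − 7) − 15 = 2, and the invariant factors of ∂_2 are all 1, so H_1 = Z^2.
  H_2: rank ker ∂_2 − rank ∂_3 = (16 − 15) − 0 = 1, and there is no ∂_3, so H_2 = Z.

(K is a triangulation of the torus T^2.)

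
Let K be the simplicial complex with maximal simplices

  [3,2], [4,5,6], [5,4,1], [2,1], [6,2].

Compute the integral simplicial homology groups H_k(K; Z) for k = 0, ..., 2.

Fix the vertex order 1 < 2 < 3 < 4 < 5 < 6 and write every simplex with vertices in increasing order. Then dim K = 2 and the simplices of K are:

  0-simplices (6): [1], [2], [3], [4], [5], [6]
  1-simplices (8): [1,2], [1,4], [1,5], [2,3], [2,6], [4,5], [4,6], [5,6]
  2-simplices (2): [1,4,5], [4,5,6]

so the chain groups are C_0 ≅ Z^6, C_1 ≅ Z^8, C_2 ≅ Z^2.

∂_1: C_1 → C_0 is given by ∂[p,q] = [q] − [p].
The resulting 6×8 matrix has rank 5, and its Smith normal form has invariant factors (1,1,1,1,1).

∂_2: C_2 → C_1 sends each 2-simplex [p,q,r] to [q,r] − [p,r] + [p,q]. For instance
  ∂[1,4,5] = [4,5] − [1,5] + [1,4],
  ∂[4,5,6] = [5,6] − [4,6] + [4,5].
The 8×2 boundary matrix has rank 2 and Smith normal form diag(1,1).

Reading off H_k = ker ∂_k / im ∂_{k+1}:

  H_0: rank C_0 − rank ∂_1 = 6 − 5 = 1, and the invariant factors of ∂_1 are all 1, so H_0 = Z.
  H_1: rank ker ∂_1 − rank ∂_2 = (8 − 5) − 2 = 1, and the invariant factors of ∂_2 are all 1, so H_1 = Z.
  H_2: rank ker ∂_2 − rank ∂_3 = (2 − 2) − 0 = 0, and there is no ∂_3, so H_2 = 0.

H_0 = Z,  H_1 = Z,  H_2 = 0.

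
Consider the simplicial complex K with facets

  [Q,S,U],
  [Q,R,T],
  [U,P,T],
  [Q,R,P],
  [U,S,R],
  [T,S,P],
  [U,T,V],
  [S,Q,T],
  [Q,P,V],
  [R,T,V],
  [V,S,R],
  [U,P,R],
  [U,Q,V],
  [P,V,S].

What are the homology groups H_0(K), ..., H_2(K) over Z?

Take the total order P < Q < R < S < T < U < V on the vertex set. Then K (dimension 2) consists of the simplices:

  0-simplices (7): P, Q, R, S, T, U, V
  1-simplices (21): PQ, PR, PS, PT, PU, PV, QR, QS, QT, QU, QV, RS, RT, RU, RV, ST, SU, SV, TU, TV, UV
  2-simplices (14): PQR, PQV, PRU, PST, PSV, PTU, QRT, QST, QSU, QUV, RSU, RSV, RTV, TUV

Hence C_0 ≅ Z^7, C_1 ≅ Z^21, C_2 ≅ Z^14.

Boundary ∂_1: C_1 → C_0 is given by ∂[p,q] = [q] − [p]. For instance
  ∂QT = T − Q.
The 7×21 boundary matrix has rank 6 and Smith normal form diag(1,1,1,1,1,1).

∂_2: C_2 → C_1 acts by ∂[p,q,r] = [q,r] − [p,r] + [p,q]. For instance
  ∂PSV = SV − PV + PS,
  ∂QST = ST − QT + QS.
This gives a 21×14 integer matrix of rank 13; reducing to Smith normal form yields diagonal entries (1,1,1,1,1,1,1,1,1,1,1,1,1).

Reading off H_k = ker ∂_k / im ∂_{k+1}:

  H_0: rank C_0 − rank ∂_1 = 7 − 6 = 1, and the invariant factors of ∂_1 are all 1, so H_0 ≅ Z.
  H_1: rank ker ∂_1 − rank ∂_2 = (21 − 6) − 13 = 2, and the invariant factors of ∂_2 are all 1, so H_1 ≅ Z^2.
  H_2: rank ker ∂_2 − rank ∂_3 = (14 − 13) − 0 = 1, and there is no ∂_3, so H_2 ≅ Z.

As a check, the Euler characteristic is 7 − 21 + 14 = 0, which agrees with 1 − 2 + 1 = 0.

H_0 ≅ Z,  H_1 ≅ Z^2,  H_2 ≅ Z.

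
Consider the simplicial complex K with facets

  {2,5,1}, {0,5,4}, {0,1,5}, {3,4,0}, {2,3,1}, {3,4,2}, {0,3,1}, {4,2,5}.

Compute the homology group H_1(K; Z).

We work with the vertex ordering 0 < 1 < 2 < 3 < 4 < 5. The simplices of K, each written with vertices in increasing order, are:

  0-simplices (6): [0], [1], [2], [3], [4], [5]
  1-simplices (12): [0,1], [0,3], [0,4], [0,5], [1,2], [1,3], [1,5], [2,3], [2,4], [2,5], [3,4], [4,5]
  2-simplices (8): [0,1,3], [0,1,5], [0,3,4], [0,4,5], [1,2,3], [1,2,5], [2,3,4], [2,4,5]

so the chain groups are C_0 ≅ Z^6, C_1 ≅ Z^12, C_2 ≅ Z^8.

The boundary map ∂_1: C_1 → C_0 maps an edge to its endpoints' difference, ∂[p,q] = q − p. For instance
  ∂[1,2] = [2] − [1].
The resulting 6×12 matrix has rank 5, and its Smith normal form has invariant factors (1,1,1,1,1).

The boundary map ∂_2: C_2 → C_1 maps a triangle to the signed sum of its edges. For instance
  ∂[0,4,5] = [4,5] − [0,5] + [0,4],
  ∂[1,2,3] = [2,3] − [1,3] + [1,2].
This gives a 12×8 integer matrix of rank 7; reducing to Smith normal form yields diagonal entries (1,1,1,1,1,1,1).

Computing H_k = (kernel of ∂_k) / (image of ∂_{k+1}):

  H_1: rank ker ∂_1 − rank ∂_2 = (12 − 5) − 7 = 0, and the invariant factors of ∂_2 are all 1, so H_1 ≅ 0.

H_1 = 0.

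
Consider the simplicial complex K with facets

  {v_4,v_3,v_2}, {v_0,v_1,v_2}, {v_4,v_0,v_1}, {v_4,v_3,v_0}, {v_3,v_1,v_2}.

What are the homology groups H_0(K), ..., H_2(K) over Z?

K has 5 vertices, 10 edges, 5 triangles.
rank ∂_0 = 0, rank ∂_1 = 4 ⇒ b_0 = 5 − 0 − 4 = 1; all invariant factors of ∂_1 are 1 so no torsion. So H_0 ≅ Z.
rank ∂_1 = 4, rank ∂_2 = 5 ⇒ b_1 = 10 − 4 − 5 = 1; all invariant factors of ∂_2 are 1 so no torsion. So H_1 ≅ Z.
rank ∂_2 = 5, rank ∂_3 = 0 ⇒ b_2 = 5 − 5 − 0 = 0. So H_2 ≅ 0.

H_0 = Z,  H_1 = Z,  H_2 = 0.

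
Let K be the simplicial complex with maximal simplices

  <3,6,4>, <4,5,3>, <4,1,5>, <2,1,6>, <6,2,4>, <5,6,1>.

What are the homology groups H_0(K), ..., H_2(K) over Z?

We work with the vertex ordering 1 < 2 < 3 < 4 < 5 < 6. The simplices of K, each written with vertices in increasing order, are:

  0-simplices (6): [1], [2], [3], [4], [5], [6]
  1-simplices (12): [1,2], [1,4], [1,5], [1,6], [2,4], [2,6], [3,4], [3,5], [3,6], [4,5], [4,6], [5,6]
  2-simplices (6): [1,2,6], [1,4,5], [1,5,6], [2,4,6], [3,4,5], [3,4,6]

giving chain groups C_0 ≅ Z^6, C_1 ≅ Z^12, C_2 ≅ Z^6.

Boundary ∂_1: C_1 → C_0 is given by ∂[p,q] = [q] − [p].
The resulting 6×12 matrix has rank 5, and its Smith normal form has invariant factors (1,1,1,1,1).

The boundary map ∂_2: C_2 → C_1 sends each 2-simplex [p,q,r] to [q,r] − [p,r] + [p,q]. For instance
  ∂[3,4,5] = [4,5] − [3,5] + [3,4],
  ∂[1,4,5] = [4,5] − [1,5] + [1,4].
The resulting 12×6 matrix has rank 6, and its Smith normal form has invariant factors (1,1,1,1,1,1).

From H_k ≅ ker(∂_k) / im(∂_{k+1}) we obtain:

  H_0: rank C_0 − rank ∂_1 = 6 − 5 = 1, and the invariant factors of ∂_1 are all 1, so H_0 ≅ Z.
  H_1: rank ker ∂_1 − rank ∂_2 = (12 − 5) − 6 = 1, and the invariant factors of ∂_2 are all 1, so H_1 ≅ Z.
  H_2: rank ker ∂_2 − rank ∂_3 = (6 − 6) − 0 = 0, and there is no ∂_3, so H_2 ≅ 0.

As a check, the Euler characteristic is 6 − 12 + 6 = 0, which agrees with 1 − 1 + 0 = 0.

H_0 ≅ Z,  H_1 ≅ Z,  H_2 = 0.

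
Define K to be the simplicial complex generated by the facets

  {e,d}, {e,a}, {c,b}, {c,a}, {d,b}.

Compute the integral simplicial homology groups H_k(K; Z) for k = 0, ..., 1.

Fix the vertex order a < b < c < d < e and write every simplex with vertices in increasing order. Then dim K = 1 and the simplices of K are:

  0-simplices (5): a, b, c, d, e
  1-simplices (5): ac, ae, bc, bd, de

so the chain groups are C_0 ≅ Z^5, C_1 ≅ Z^5.

The boundary map ∂_1: C_1 → C_0 maps an edge to its endpoints' difference, ∂[p,q] = q − p. For instance
  ∂bd = d − b.
As a 5×5 matrix over Z this has rank 4, with invariant factors (1,1,1,1).

From H_k ≅ ker(∂_k) / im(∂_{k+1}) we obtain:

  H_0: rank C_0 − rank ∂_1 = 5 − 4 = 1, and the invariant factors of ∂_1 are all 1, so H_0 = Z.
  H_1: rank ker ∂_1 − rank ∂_2 = (5 − 4) − 0 = 1, and there is no ∂_2, so H_1 = Z.

As a check, the Euler characteristic is 5 − 5 = 0, which agrees with 1 − 1 = 0.

H_0 ≅ Z,  H_1 ≅ Z.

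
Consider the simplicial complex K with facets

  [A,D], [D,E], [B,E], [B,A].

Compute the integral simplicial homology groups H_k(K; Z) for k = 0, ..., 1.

H_0 = Z,  H_1 = Z.

Order the vertices as A < B < D < E. Listing each simplex with vertices in this order, K has dimension 1 with simplices:

  0-simplices (4): A, B, D, E
  1-simplices (4): AB, AD, BE, DE

so the chain groups are C_0 ≅ Z^4, C_1 ≅ Z^4.

The boundary map ∂_1: C_1 → C_0 sends each edge [p,q] (with p < q) to q − p. For instance
  ∂BE = E − B.
As a 4×4 matrix over Z this has rank 3, with invariant factors (1,1,1).

Now H_k = ker ∂_k / im ∂_{k+1}, so:

  H_0: rank C_0 − rank ∂_1 = 4 − 3 = 1, and the invariant factors of ∂_1 are all 1, so H_0 = Z.
  H_1: rank ker ∂_1 − rank ∂_2 = (4 − 3) − 0 = 1, and there is no ∂_2, so H_1 = Z.

As a check, the Euler characteristic is 4 − 4 = 0, which agrees with 1 − 1 = 0.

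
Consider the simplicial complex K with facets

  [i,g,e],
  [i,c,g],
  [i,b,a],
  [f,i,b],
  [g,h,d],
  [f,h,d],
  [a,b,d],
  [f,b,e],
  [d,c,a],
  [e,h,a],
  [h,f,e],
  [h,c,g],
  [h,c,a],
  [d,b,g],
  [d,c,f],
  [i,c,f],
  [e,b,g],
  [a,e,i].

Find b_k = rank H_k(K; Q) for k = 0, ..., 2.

We work with the vertex ordering a < b < c < d < e < f < g < h < i. The simplices of K, each written with vertices in increasing order, are:

  0-simplices (9): a, b, c, d, e, f, g, h, i
  1-simplices (27): ab, ac, ad, ae, ah, ai, bd, be, bf, bg, bi, cd, cf, cg, ch, ci, df, dg, dh, ef, eg, eh, ei, fh, fi, gh, gi
  2-simplices (18): abd, abi, acd, ach, aeh, aei, bdg, bef, beg, bfi, cdf, cfi, cgh, cgi, dfh, dgh, efh, egi

Hence C_0 ≅ Z^9, C_1 ≅ Z^27, C_2 ≅ Z^18.

Boundary ∂_1: C_1 → C_0 sends each edge [p,q] (with p < q) to q − p.
The 9×27 boundary matrix has rank 8 and Smith normal form diag(1,1,1,1,1,1,1,1).

∂_2: C_2 → C_1 maps a triangle to the signed sum of its edges. For instance
  ∂ach = ch − ah + ac,
  ∂egi = gi − ei + eg.
The 27×18 boundary matrix has rank 18 and Smith normal form diag(1,1,1,1,1,1,1,1,1,1,1,1,1,1,1,1,1,2).

From H_k ≅ ker(∂_k) / im(∂_{k+1}) we obtain:

  H_0: rank C_0 − rank ∂_1 = 9 − 8 = 1, and the invariant factors of ∂_1 are all 1, so H_0 ≅ Z.
  H_1: rank ker ∂_1 − rank ∂_2 = (27 − 8) − 18 = 1, and ∂_2 has invariant factor 2 > 1, so H_1 ≅ Z ⊕ Z/2Z.
  H_2: rank ker ∂_2 − rank ∂_3 = (18 − 18) − 0 = 0, and there is no ∂_3, so H_2 ≅ 0.

Hence the Betti numbers are b_0 = 1, b_1 = 1, b_2 = 0.

b_0 = 1, b_1 = 1, b_2 = 0.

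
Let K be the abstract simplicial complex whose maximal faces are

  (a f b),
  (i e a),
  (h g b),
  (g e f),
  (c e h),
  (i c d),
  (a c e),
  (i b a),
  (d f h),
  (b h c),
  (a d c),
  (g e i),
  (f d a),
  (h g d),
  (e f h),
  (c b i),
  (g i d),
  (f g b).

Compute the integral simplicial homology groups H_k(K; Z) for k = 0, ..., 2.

Fix the vertex order a < b < c < d < e < f < g < h < i and write every simplex with vertices in increasing order. Then dim K = 2 and the simplices of K are:

  0-simplices (9): a, b, c, d, e, f, g, h, i
  1-simplices (27): ab, ac, ad, ae, af, ai, bc, bf, bg, bh, bi, cd, ce, ch, ci, df, dg, dh, di, ef, eg, eh, ei, fg, fh, gh, gi
  2-simplices (18): abf, abi, acd, ace, adf, aei, bch, bci, bfg, bgh, cdi, ceh, dfh, dgh, dgi, efg, efh, egi

Hence C_0 ≅ Z^9, C_1 ≅ Z^27, C_2 ≅ Z^18.

The boundary map ∂_1: C_1 → C_0 sends each edge [p,q] (with p < q) to q − p. For instance
  ∂dg = g − d.
The resulting 9×27 matrix has rank 8, and its Smith normal form has invariant factors (1,1,1,1,1,1,1,1).

The boundary map ∂_2: C_2 → C_1 sends each 2-simplex [p,q,r] to [q,r] − [p,r] + [p,q]. For instance
  ∂aei = ei − ai + ae,
  ∂bci = ci − bi + bc.
As a 27×18 matrix over Z this has rank 18, with invariant factors (1,1,1,1,1,1,1,1,1,1,1,1,1,1,1,1,1,2).

Now H_k = ker ∂_k / im ∂_{k+1}, so:

  H_0: rank C_0 − rank ∂_1 = 9 − 8 = 1, and the invariant factors of ∂_1 are all 1, so H_0 = Z.
  H_1: rank ker ∂_1 − rank ∂_2 = (27 − 8) − 18 = 1, and ∂_2 has invariant factor 2 > 1, so H_1 = Z ⊕ Z/2Z.
  H_2: rank ker ∂_2 − rank ∂_3 = (18 − 18) − 0 = 0, and there is no ∂_3, so H_2 = 0.

H_0 = Z,  H_1 = Z ⊕ Z/2Z,  H_2 = 0.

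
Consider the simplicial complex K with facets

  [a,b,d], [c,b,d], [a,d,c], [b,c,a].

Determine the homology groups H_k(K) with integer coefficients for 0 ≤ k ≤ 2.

H_0 = Z,  H_1 = 0,  H_2 = Z.

Fix the vertex order a < b < c < d and write every simplex with vertices in increasing order. Then dim K = 2 and the simplices of K are:

  0-simplices (4): a, b, c, d
  1-simplices (6): ab, ac, ad, bc, bd, cd
  2-simplices (4): abc, abd, acd, bcd

Hence C_0 ≅ Z^4, C_1 ≅ Z^6, C_2 ≅ Z^4.

The boundary map ∂_1: C_1 → C_0 sends each edge [p,q] (with p < q) to q − p.
The 4×6 boundary matrix has rank 3 and Smith normal form diag(1,1,1).

Boundary ∂_2: C_2 → C_1 maps a triangle to the signed sum of its edges. For instance
  ∂acd = cd − ad + ac,
  ∂abc = bc − ac + ab.
As a 6×4 matrix over Z this has rank 3, with invariant factors (1,1,1).

From H_k ≅ ker(∂_k) / im(∂_{k+1}) we obtain:

  H_0: rank C_0 − rank ∂_1 = 4 − 3 = 1, and the invariant factors of ∂_1 are all 1, so H_0 ≅ Z.
  H_1: rank ker ∂_1 − rank ∂_2 = (6 − 3) − 3 = 0, and the invariant factors of ∂_2 are all 1, so H_1 ≅ 0.
  H_2: rank ker ∂_2 − rank ∂_3 = (4 − 3) − 0 = 1, and there is no ∂_3, so H_2 ≅ Z.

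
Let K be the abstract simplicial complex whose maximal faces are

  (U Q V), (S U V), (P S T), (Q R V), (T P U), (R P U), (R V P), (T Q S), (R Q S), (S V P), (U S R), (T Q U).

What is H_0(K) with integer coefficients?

H_0 = Z.

K has 7 vertices, 18 edges, 12 triangles.
rank ∂_0 = 0, rank ∂_1 = 6 ⇒ b_0 = 7 − 0 − 6 = 1; all invariant factors of ∂_1 are 1 so no torsion. So H_0 ≅ Z.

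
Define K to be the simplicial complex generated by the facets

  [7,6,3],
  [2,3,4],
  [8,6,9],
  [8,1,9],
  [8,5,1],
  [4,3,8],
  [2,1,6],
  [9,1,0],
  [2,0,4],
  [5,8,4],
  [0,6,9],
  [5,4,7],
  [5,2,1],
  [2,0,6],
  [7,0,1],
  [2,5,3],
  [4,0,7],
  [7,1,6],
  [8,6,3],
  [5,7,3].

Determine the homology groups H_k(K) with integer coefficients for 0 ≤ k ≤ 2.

H_0 ≅ Z,  H_1 ≅ Z ⊕ Z/2Z,  H_2 = 0.

Fix the vertex order 0 < 1 < 2 < 3 < 4 < 5 < 6 < 7 < 8 < 9 and write every simplex with vertices in increasing order. Then dim K = 2 and the simplices of K are:

  0-simplices (10): [0], [1], [2], [3], [4], [5], [6], [7], [8], [9]
  1-simplices (30): (30 of them)
  2-simplices (20): (20 of them)

giving chain groups C_0 ≅ Z^10, C_1 ≅ Z^30, C_2 ≅ Z^20.

Boundary ∂_1: C_1 → C_0 maps an edge to its endpoints' difference, ∂[p,q] = q − p. For instance
  ∂[3,6] = [6] − [3].
The 10×30 boundary matrix has rank 9 and Smith normal form diag(1,1,1,1,1,1,1,1,1).

∂_2: C_2 → C_1 sends each 2-simplex [p,q,r] to [q,r] − [p,r] + [p,q]. For instance
  ∂[0,2,4] = [2,4] − [0,4] + [0,2],
  ∂[3,6,7] = [6,7] − [3,7] + [3,6].
This gives a 30×20 integer matrix of rank 20; reducing to Smith normal form yields diagonal entries (1,1,1,1,1,1,1,1,1,1,1,1,1,1,1,1,1,1,1,2).

From H_k ≅ ker(∂_k) / im(∂_{k+1}) we obtain:

  H_0: rank C_0 − rank ∂_1 = 10 − 9 = 1, and the invariant factors of ∂_1 are all 1, so H_0 = Z.
  H_1: rank ker ∂_1 − rank ∂_2 = (30 − 9) − 20 = 1, and ∂_2 has invariant factor 2 > 1, so H_1 = Z ⊕ Z/2Z.
  H_2: rank ker ∂_2 − rank ∂_3 = (20 − 20) − 0 = 0, and there is no ∂_3, so H_2 = 0.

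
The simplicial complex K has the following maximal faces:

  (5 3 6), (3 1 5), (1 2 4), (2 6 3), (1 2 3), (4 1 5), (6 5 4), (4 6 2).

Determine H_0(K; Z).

We work with the vertex ordering 1 < 2 < 3 < 4 < 5 < 6. The simplices of K, each written with vertices in increasing order, are:

  0-simplices (6): [1], [2], [3], [4], [5], [6]
  1-simplices (12): [1,2], [1,3], [1,4], [1,5], [2,3], [2,4], [2,6], [3,5], [3,6], [4,5], [4,6], [5,6]
  2-simplices (8): [1,2,3], [1,2,4], [1,3,5], [1,4,5], [2,3,6], [2,4,6], [3,5,6], [4,5,6]

Hence C_0 ≅ Z^6, C_1 ≅ Z^12, C_2 ≅ Z^8.

The boundary map ∂_1: C_1 → C_0 is given by ∂[p,q] = [q] − [p].
As a 6×12 matrix over Z this has rank 5, with invariant factors (1,1,1,1,1).

Boundary ∂_2: C_2 → C_1 acts by ∂[p,q,r] = [q,r] − [p,r] + [p,q]. For instance
  ∂[1,2,3] = [2,3] − [1,3] + [1,2],
  ∂[2,4,6] = [4,6] − [2,6] + [2,4].
The 12×8 boundary matrix has rank 7 and Smith normal form diag(1,1,1,1,1,1,1).

From H_k ≅ ker(∂_k) / im(∂_{k+1}) we obtain:

  H_0: rank C_0 − rank ∂_1 = 6 − 5 = 1, and the invariant factors of ∂_1 are all 1, so H_0 ≅ Z.

(K is a triangulation of the 2-sphere S^2.)

H_0 = Z.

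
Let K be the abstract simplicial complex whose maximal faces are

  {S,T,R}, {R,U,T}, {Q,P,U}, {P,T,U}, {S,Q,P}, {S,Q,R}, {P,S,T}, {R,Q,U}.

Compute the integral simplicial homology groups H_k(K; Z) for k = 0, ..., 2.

Fix the vertex order P < Q < R < S < T < U and write every simplex with vertices in increasing order. Then dim K = 2 and the simplices of K are:

  0-simplices (6): P, Q, R, S, T, U
  1-simplices (12): PQ, PS, PT, PU, QR, QS, QU, RS, RT, RU, ST, TU
  2-simplices (8): PQS, PQU, PST, PTU, QRS, QRU, RST, RTU

Hence C_0 ≅ Z^6, C_1 ≅ Z^12, C_2 ≅ Z^8.

∂_1: C_1 → C_0 is given by ∂[p,q] = [q] − [p]. For instance
  ∂PT = T − P.
The resulting 6×12 matrix has rank 5, and its Smith normal form has invariant factors (1,1,1,1,1).

Boundary ∂_2: C_2 → C_1 maps a triangle to the signed sum of its edges. For instance
  ∂QRU = RU − QU + QR,
  ∂PQS = QS − PS + PQ.
The resulting 12×8 matrix has rank 7, and its Smith normal form has invariant factors (1,1,1,1,1,1,1).

Computing H_k = (kernel of ∂_k) / (image of ∂_{k+1}):

  H_0: rank C_0 − rank ∂_1 = 6 − 5 = 1, and the invariant factors of ∂_1 are all 1, so H_0 ≅ Z.
  H_1: rank ker ∂_1 − rank ∂_2 = (12 − 5) − 7 = 0, and the invariant factors of ∂_2 are all 1, so H_1 ≅ 0.
  H_2: rank ker ∂_2 − rank ∂_3 = (8 − 7) − 0 = 1, and there is no ∂_3, so H_2 ≅ Z.

As a check, the Euler characteristic is 6 − 12 + 8 = 2, which agrees with 1 − 0 + 1 = 2.

H_0 ≅ Z,  H_1 = 0,  H_2 ≅ Z.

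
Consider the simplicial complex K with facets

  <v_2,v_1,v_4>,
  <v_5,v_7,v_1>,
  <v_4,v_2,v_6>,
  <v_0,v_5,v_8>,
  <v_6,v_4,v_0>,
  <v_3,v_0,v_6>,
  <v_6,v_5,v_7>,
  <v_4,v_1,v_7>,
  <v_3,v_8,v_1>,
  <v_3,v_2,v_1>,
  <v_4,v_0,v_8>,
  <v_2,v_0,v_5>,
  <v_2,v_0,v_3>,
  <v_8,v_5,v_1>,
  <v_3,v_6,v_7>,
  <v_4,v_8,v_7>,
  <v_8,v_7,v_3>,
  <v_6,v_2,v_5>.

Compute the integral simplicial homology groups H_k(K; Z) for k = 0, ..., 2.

H_0 ≅ Z,  H_1 ≅ Z ⊕ Z/2,  H_2 = 0.

Fix the vertex order v_0 < v_1 < v_2 < v_3 < v_4 < v_5 < v_6 < v_7 < v_8 and write every simplex with vertices in increasing order. Then dim K = 2 and the simplices of K are:

  0-simplices (9): [v_0], [v_1], [v_2], [v_3], [v_4], [v_5], [v_6], [v_7], [v_8]
  1-simplices (27): (27 of them)
  2-simplices (18): (18 of them)

Hence C_0 ≅ Z^9, C_1 ≅ Z^27, C_2 ≅ Z^18.

The boundary map ∂_1: C_1 → C_0 is given by ∂[p,q] = [q] − [p]. For instance
  ∂[v_3,v_7] = [v_7] − [v_3].
The resulting 9×27 matrix has rank 8, and its Smith normal form has invariant factors (1,1,1,1,1,1,1,1).

The boundary map ∂_2: C_2 → C_1 acts by ∂[p,q,r] = [q,r] − [p,r] + [p,q]. For instance
  ∂[v_1,v_5,v_8] = [v_5,v_8] − [v_1,v_8] + [v_1,v_5],
  ∂[v_0,v_2,v_3] = [v_2,v_3] − [v_0,v_3] + [v_0,v_2].
The resulting 27×18 matrix has rank 18, and its Smith normal form has invariant factors (1,1,1,1,1,1,1,1,1,1,1,1,1,1,1,1,1,2).

Now H_k = ker ∂_k / im ∂_{k+1}, so:

  H_0: rank C_0 − rank ∂_1 = 9 − 8 = 1, and the invariant factors of ∂_1 are all 1, so H_0 ≅ Z.
  H_1: rank ker ∂_1 − rank ∂_2 = (27 − 8) − 18 = 1, and ∂_2 has invariant factor 2 > 1, so H_1 ≅ Z ⊕ Z/2.
  H_2: rank ker ∂_2 − rank ∂_3 = (18 − 18) − 0 = 0, and there is no ∂_3, so H_2 ≅ 0.

(K is a triangulation of the Klein bottle.)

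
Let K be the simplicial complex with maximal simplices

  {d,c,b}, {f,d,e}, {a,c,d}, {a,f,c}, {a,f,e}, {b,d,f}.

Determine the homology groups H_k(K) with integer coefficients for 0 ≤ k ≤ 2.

We work with the vertex ordering a < b < c < d < e < f. The simplices of K, each written with vertices in increasing order, are:

  0-simplices (6): a, b, c, d, e, f
  1-simplices (12): ac, ad, ae, af, bc, bd, bf, cd, cf, de, df, ef
  2-simplices (6): acd, acf, aef, bcd, bdf, def

so the chain groups are C_0 ≅ Z^6, C_1 ≅ Z^12, C_2 ≅ Z^6.

∂_1: C_1 → C_0 sends each edge [p,q] (with p < q) to q − p.
The resulting 6×12 matrix has rank 5, and its Smith normal form has invariant factors (1,1,1,1,1).

∂_2: C_2 → C_1 maps a triangle to the signed sum of its edges. For instance
  ∂bdf = df − bf + bd,
  ∂def = ef − df + de.
As a 12×6 matrix over Z this has rank 6, with invariant factors (1,1,1,1,1,1).

From H_k ≅ ker(∂_k) / im(∂_{k+1}) we obtain:

  H_0: rank C_0 − rank ∂_1 = 6 − 5 = 1, and the invariant factors of ∂_1 are all 1, so H_0 = Z.
  H_1: rank ker ∂_1 − rank ∂_2 = (12 − 5) − 6 = 1, and the invariant factors of ∂_2 are all 1, so H_1 = Z.
  H_2: rank ker ∂_2 − rank ∂_3 = (6 − 6) − 0 = 0, and there is no ∂_3, so H_2 = 0.

H_0 ≅ Z,  H_1 ≅ Z,  H_2 = 0.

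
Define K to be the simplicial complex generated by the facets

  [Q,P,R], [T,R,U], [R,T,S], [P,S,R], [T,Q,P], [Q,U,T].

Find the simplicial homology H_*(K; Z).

H_0 ≅ Z,  H_1 ≅ Z,  H_2 = 0.

Take the total order P < Q < R < S < T < U on the vertex set. Then K (dimension 2) consists of the simplices:

  0-simplices (6): P, Q, R, S, T, U
  1-simplices (12): PQ, PR, PS, PT, QR, QT, QU, RS, RT, RU, ST, TU
  2-simplices (6): PQR, PQT, PRS, QTU, RST, RTU

so the chain groups are C_0 ≅ Z^6, C_1 ≅ Z^12, C_2 ≅ Z^6.

Boundary ∂_1: C_1 → C_0 maps an edge to its endpoints' difference, ∂[p,q] = q − p. For instance
  ∂RS = S − R.
As a 6×12 matrix over Z this has rank 5, with invariant factors (1,1,1,1,1).

The boundary map ∂_2: C_2 → C_1 maps a triangle to the signed sum of its edges. For instance
  ∂PQT = QT − PT + PQ,
  ∂RST = ST − RT + RS.
The resulting 12×6 matrix has rank 6, and its Smith normal form has invariant factors (1,1,1,1,1,1).

Reading off H_k = ker ∂_k / im ∂_{k+1}:

  H_0: rank C_0 − rank ∂_1 = 6 − 5 = 1, and the invariant factors of ∂_1 are all 1, so H_0 = Z.
  H_1: rank ker ∂_1 − rank ∂_2 = (12 − 5) − 6 = 1, and the invariant factors of ∂_2 are all 1, so H_1 = Z.
  H_2: rank ker ∂_2 − rank ∂_3 = (6 − 6) − 0 = 0, and there is no ∂_3, so H_2 = 0.

(K is a triangulation of the cylinder S^1 x I.)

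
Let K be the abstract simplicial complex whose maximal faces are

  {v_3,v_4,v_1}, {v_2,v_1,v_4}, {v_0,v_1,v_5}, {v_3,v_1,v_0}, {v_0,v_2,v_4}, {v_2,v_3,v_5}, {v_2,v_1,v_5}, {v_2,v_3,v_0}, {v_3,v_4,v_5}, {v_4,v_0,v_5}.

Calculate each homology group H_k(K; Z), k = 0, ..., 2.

H_0 = Z,  H_1 = Z/2,  H_2 = 0.

Fix the vertex order v_0 < v_1 < v_2 < v_3 < v_4 < v_5 and write every simplex with vertices in increasing order. Then dim K = 2 and the simplices of K are:

  0-simplices (6): [v_0], [v_1], [v_2], [v_3], [v_4], [v_5]
  1-simplices (15): (15 of them)
  2-simplices (10): [v_0,v_1,v_3], [v_0,v_1,v_5], [v_0,v_2,v_3], [v_0,v_2,v_4], [v_0,v_4,v_5], [v_1,v_2,v_4], [v_1,v_2,v_5], [v_1,v_3,v_4], [v_2,v_3,v_5], [v_3,v_4,v_5]

so the chain groups are C_0 ≅ Z^6, C_1 ≅ Z^15, C_2 ≅ Z^10.

Boundary ∂_1: C_1 → C_0 sends each edge [p,q] (with p < q) to q − p. For instance
  ∂[v_1,v_4] = [v_4] − [v_1].
As a 6×15 matrix over Z this has rank 5, with invariant factors (1,1,1,1,1).

The boundary map ∂_2: C_2 → C_1 maps a triangle to the signed sum of its edges. For instance
  ∂[v_0,v_1,v_3] = [v_1,v_3] − [v_0,v_3] + [v_0,v_1],
  ∂[v_1,v_2,v_4] = [v_2,v_4] − [v_1,v_4] + [v_1,v_2].
As a 15×10 matrix over Z this has rank 10, with invariant factors (1,1,1,1,1,1,1,1,1,2).

Reading off H_k = ker ∂_k / im ∂_{k+1}:

  H_0: rank C_0 − rank ∂_1 = 6 − 5 = 1, and the invariant factors of ∂_1 are all 1, so H_0 = Z.
  H_1: rank ker ∂_1 − rank ∂_2 = (15 − 5) − 10 = 0, and ∂_2 has invariant factor 2 > 1, so H_1 = Z/2.
  H_2: rank ker ∂_2 − rank ∂_3 = (10 − 10) − 0 = 0, and there is no ∂_3, so H_2 = 0.

As a check, the Euler characteristic is 6 − 15 + 10 = 1, which agrees with 1 − 0 + 0 = 1.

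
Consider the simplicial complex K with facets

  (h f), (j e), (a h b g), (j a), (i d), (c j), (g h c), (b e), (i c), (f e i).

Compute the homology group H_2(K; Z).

H_2 = 0.

We work with the vertex ordering a < b < c < d < e < f < g < h < i < j. The simplices of K, each written with vertices in increasing order, are:

  0-simplices (10): a, b, c, d, e, f, g, h, i, j
  1-simplices (18): ab, ag, ah, aj, be, bg, bh, cg, ch, ci, cj, di, ef, ei, ej, fh, fi, gh
  2-simplices (6): abg, abh, agh, bgh, cgh, efi
  3-simplices (1): abgh

so the chain groups are C_0 ≅ Z^10, C_1 ≅ Z^18, C_2 ≅ Z^6, C_3 ≅ Z^1.

∂_1: C_1 → C_0 sends each edge [p,q] (with p < q) to q − p. For instance
  ∂be = e − b.
The 10×18 boundary matrix has rank 9 and Smith normal form diag(1,1,1,1,1,1,1,1,1).

∂_2: C_2 → C_1 acts by ∂[p,q,r] = [q,r] − [p,r] + [p,q]. For instance
  ∂abh = bh − ah + ab,
  ∂bgh = gh − bh + bg.
The 18×6 boundary matrix has rank 5 and Smith normal form diag(1,1,1,1,1).

Boundary ∂_3: C_3 → C_2 sends each 3-simplex σ to the alternating sum Σ_i (−1)^i (σ with its i-th vertex removed). For instance
  ∂abgh = bgh − agh + abh − abg.
This gives a 6×1 integer matrix of rank 1; reducing to Smith normal form yields diagonal entries (1).

Reading off H_k = ker ∂_k / im ∂_{k+1}:

  H_2: rank ker ∂_2 − rank ∂_3 = (6 − 5) − 1 = 0, and the invariant factors of ∂_3 are all 1, so H_2 ≅ 0.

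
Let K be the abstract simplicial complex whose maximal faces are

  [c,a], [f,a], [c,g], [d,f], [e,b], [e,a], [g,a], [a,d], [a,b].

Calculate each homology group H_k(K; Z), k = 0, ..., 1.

Order the vertices as a < b < c < d < e < f < g. Listing each simplex with vertices in this order, K has dimension 1 with simplices:

  0-simplices (7): a, b, c, d, e, f, g
  1-simplices (9): ab, ac, ad, ae, af, ag, be, cg, df

so the chain groups are C_0 ≅ Z^7, C_1 ≅ Z^9.

The boundary map ∂_1: C_1 → C_0 maps an edge to its endpoints' difference, ∂[p,q] = q − p.
This gives a 7×9 integer matrix of rank 6; reducing to Smith normal form yields diagonal entries (1,1,1,1,1,1).

Reading off H_k = ker ∂_k / im ∂_{k+1}:

  H_0: rank C_0 − rank ∂_1 = 7 − 6 = 1, and the invariant factors of ∂_1 are all 1, so H_0 = Z.
  H_1: rank ker ∂_1 − rank ∂_2 = (9 − 6) − 0 = 3, and there is no ∂_2, so H_1 = Z^3.

H_0 = Z,  H_1 = Z^3.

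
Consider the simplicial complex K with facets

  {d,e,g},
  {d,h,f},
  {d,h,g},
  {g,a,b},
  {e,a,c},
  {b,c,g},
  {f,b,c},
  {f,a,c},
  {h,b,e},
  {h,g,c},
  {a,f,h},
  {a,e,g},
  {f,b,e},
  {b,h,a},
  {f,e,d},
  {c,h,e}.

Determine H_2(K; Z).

Order the vertices as a < b < c < d < e < f < g < h. Listing each simplex with vertices in this order, K has dimension 2 with simplices:

  0-simplices (8): a, b, c, d, e, f, g, h
  1-simplices (24): ab, ac, ae, af, ag, ah, bc, be, bf, bg, bh, ce, cf, cg, ch, de, df, dg, dh, ef, eg, eh, fh, gh
  2-simplices (16): abg, abh, ace, acf, aeg, afh, bcf, bcg, bef, beh, ceh, cgh, def, deg, dfh, dgh

so the chain groups are C_0 ≅ Z^8, C_1 ≅ Z^24, C_2 ≅ Z^16.

Boundary ∂_1: C_1 → C_0 sends each edge [p,q] (with p < q) to q − p. For instance
  ∂cg = g − c.
The 8×24 boundary matrix has rank 7 and Smith normal form diag(1,1,1,1,1,1,1).

Boundary ∂_2: C_2 → C_1 sends each 2-simplex [p,q,r] to [q,r] − [p,r] + [p,q]. For instance
  ∂ace = ce − ae + ac,
  ∂abg = bg − ag + ab.
The 24×16 boundary matrix has rank 15 and Smith normal form diag(1,1,1,1,1,1,1,1,1,1,1,1,1,1,1).

Computing H_k = (kernel of ∂_k) / (image of ∂_{k+1}):

  H_2: rank ker ∂_2 − rank ∂_3 = (16 − 15) − 0 = 1, and there is no ∂_3, so H_2 ≅ Z.

(K is a triangulation of the torus T^2.)

H_2 ≅ Z.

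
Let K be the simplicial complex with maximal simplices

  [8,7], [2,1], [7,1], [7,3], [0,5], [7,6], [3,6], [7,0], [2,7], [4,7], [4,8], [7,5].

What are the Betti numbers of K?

b_0 = 1, b_1 = 4.

Fix the vertex order 0 < 1 < 2 < 3 < 4 < 5 < 6 < 7 < 8 and write every simplex with vertices in increasing order. Then dim K = 1 and the simplices of K are:

  0-simplices (9): [0], [1], [2], [3], [4], [5], [6], [7], [8]
  1-simplices (12): [0,5], [0,7], [1,2], [1,7], [2,7], [3,6], [3,7], [4,7], [4,8], [5,7], [6,7], [7,8]

so the chain groups are C_0 ≅ Z^9, C_1 ≅ Z^12.

∂_1: C_1 → C_0 sends each edge [p,q] (with p < q) to q − p. For instance
  ∂[4,8] = [8] − [4].
The 9×12 boundary matrix has rank 8 and Smith normal form diag(1,1,1,1,1,1,1,1).

From H_k ≅ ker(∂_k) / im(∂_{k+1}) we obtain:

  H_0: rank C_0 − rank ∂_1 = 9 − 8 = 1, and the invariant factors of ∂_1 are all 1, so H_0 ≅ Z.
  H_1: rank ker ∂_1 − rank ∂_2 = (12 − 8) − 0 = 4, and there is no ∂_2, so H_1 ≅ Z^4.

Hence the Betti numbers are b_0 = 1, b_1 = 4.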